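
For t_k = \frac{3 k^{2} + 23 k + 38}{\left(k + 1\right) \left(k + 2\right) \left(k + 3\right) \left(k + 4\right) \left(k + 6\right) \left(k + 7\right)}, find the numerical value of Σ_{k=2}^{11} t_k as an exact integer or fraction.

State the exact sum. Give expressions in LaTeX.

Compute t_(k+1)/t_k: get (k + 1)*(k + 6)*(23*k + 3*(k + 1)**2 + 61)/((k + 5)*(k + 8)*(3*k**2 + 23*k + 38)).
Take A(k)=k + 1, B(k)=k + 8, C(k)=k**3 + 38*k**2/3 + 51*k + 190/3.
Set up (k + 1)·f(k+1) − (k + 7)·f(k) − (k**3 + 38*k**2/3 + 51*k + 190/3) = 0.
d = 6 from the (1,1,3) case.
Match coefficients ⇒ f(k) = k*(k + 2)*(k + 4)*(k + 5)*(k**2 + 10*k + 27)/54.
R(k) = B(k−1)·f(k)/C(k) = k*(k + 2)*(k + 4)*(k + 7)*(k**2 + 10*k + 27)/(18*(3*k**2 + 23*k + 38)); s_k = R·t_k = k*(k**2 + 10*k + 27)/(18*(k**3 + 10*k**2 + 27*k + 18)).
Verify: (3*k**2 + 23*k + 38)/(k**6 + 23*k**5 + 207*k**4 + 925*k**3 + 2144*k**2 + 2412*k + 1008) matches t_k.
Evaluate s at k=12 and k=2: 97/1755 and 17/360; difference 113/14040.

Σ = 113/14040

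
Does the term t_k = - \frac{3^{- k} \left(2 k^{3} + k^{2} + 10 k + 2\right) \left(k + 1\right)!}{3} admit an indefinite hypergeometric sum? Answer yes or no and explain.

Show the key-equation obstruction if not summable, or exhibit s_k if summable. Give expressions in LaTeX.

t_(k+1)/t_k = (k + 2)*(10*k + 2*(k + 1)**3 + (k + 1)**2 + 12)/(3*(2*k**3 + k**2 + 10*k + 2)).
Take A(k)=k/3 + 2/3, B(k)=1, C(k)=k**3 + k**2/2 + 5*k + 1.
Key eq: (k/3 + 2/3)·f(k+1) = (1)·f(k) + (k**3 + k**2/2 + 5*k + 1).
Degrees (1,0,3) ⇒ d ≤ 2.
Coefficient equations give f(k) = 3*k*(2*k - 1)/2.
Get s_k = R·t_k = -k*(2*k - 1)*factorial(k + 1)/3**k with R(k) = B(k−1)f(k)/C(k) = 3*k*(2*k - 1)/(2*k**3 + k**2 + 10*k + 2).
Check: Δs_k = -(2*k**3 + k**2 + 10*k + 2)*factorial(k + 1)/(3*3**k). ✓

Yes. s_k = - 3^{- k} k \left(2 k - 1\right) \left(k + 1\right)!.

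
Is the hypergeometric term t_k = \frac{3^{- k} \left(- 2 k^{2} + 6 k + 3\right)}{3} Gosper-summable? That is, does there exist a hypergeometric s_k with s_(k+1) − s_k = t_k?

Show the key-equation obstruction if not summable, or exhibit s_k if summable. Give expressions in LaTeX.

t_(k+1)/t_k = (2*k**2 - 2*k - 7)/(3*(2*k**2 - 6*k - 3)).
Gosper form: A/B · C(k+1)/C(k) with A=1/3, B=1, C=k**2 - 3*k - 3/2.
Solve (1/3)·f(k+1) − (1)·f(k) = k**2 - 3*k - 3/2.
d = 2 from the (0,0,2) case.
Solving with deg f ≤ 2: f(k) = -3*(k**2 - 2*k - 2)/2.
Certificate R = B(k−1)f/C = -3*(k**2 - 2*k - 2)/(2*k**2 - 6*k - 3) gives s_k = (k**2 - 2*k - 2)/3**k.
Verify: (-2*k**2 + 6*k + 3)/(3*3**k) matches t_k.

Yes. s_k = 3^{- k} \left(k^{2} - 2 k - 2\right).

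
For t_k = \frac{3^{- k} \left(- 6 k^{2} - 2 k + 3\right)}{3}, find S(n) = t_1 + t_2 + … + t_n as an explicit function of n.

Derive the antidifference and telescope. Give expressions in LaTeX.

t_(k+1)/t_k = (6*k**2 + 14*k + 5)/(3*(6*k**2 + 2*k - 3)).
Normal form (A,B,C) = (1/3, 1, k**2 + k/3 - 1/2).
f must satisfy (1/3)·f(k+1) − (1)·f(k) = k**2 + k/3 - 1/2.
d = 2 from the (0,0,2) case.
Coefficient equations give f(k) = -(3*k**2 + 4*k + 2)/2.
Then R = B(k−1)f/C = -3*(3*k**2 + 4*k + 2)/(6*k**2 + 2*k - 3), so s_k = R(k)·t_k = (3*k**2 + 4*k + 2)/3**k.
s_(k+1) − s_k = (-6*k**2 - 2*k + 3)/(3*3**k) = t_k.
Evaluate: s_(n+1) = 3**(-n - 1)*(3*n**2 + 10*n + 9); subtract s_(1) = 3 ⇒ S(n) = 3**(-n - 1)*(-3**(n + 2) + 3*n**2 + 10*n + 9).

S(n) = 3^{- n - 1} \left(- 3^{n + 2} + 3 n^{2} + 10 n + 9\right)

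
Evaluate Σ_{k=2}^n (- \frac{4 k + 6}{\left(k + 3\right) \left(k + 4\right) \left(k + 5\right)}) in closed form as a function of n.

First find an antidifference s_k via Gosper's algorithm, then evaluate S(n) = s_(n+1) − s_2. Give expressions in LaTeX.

S(n) = \frac{- 17 n^{2} - 33 n + 50}{30 \left(n^{2} + 9 n + 20\right)}

r(k) = (k + 3)*(2*k + 5)/((k + 6)*(2*k + 3)) after simplifying.
Normal form (A,B,C) = (k + 3, k + 6, k + 3/2).
Key eq: (k + 3)·f(k+1) = (k + 5)·f(k) + (k + 3/2).
Degrees (1,1,1) ⇒ d ≤ 2.
Coefficient equations give f(k) = k*(3*k + 5)/16.
R(k) = B(k−1)·f(k)/C(k) = k*(k + 5)*(3*k + 5)/(8*(2*k + 3)); s_k = R·t_k = -k*(3*k + 5)/(4*(k + 3)*(k + 4)).
Verify: 2*(-2*k - 3)/(k**3 + 12*k**2 + 47*k + 60) matches t_k.
Σ_(k=2)^n t_k = s_(n+1) − s_(2) = ((-3*n**2 - 11*n - 8)/(4*(n**2 + 9*n + 20))) − (-11/60), i.e. (-17*n**2 - 33*n + 50)/(30*(n**2 + 9*n + 20)).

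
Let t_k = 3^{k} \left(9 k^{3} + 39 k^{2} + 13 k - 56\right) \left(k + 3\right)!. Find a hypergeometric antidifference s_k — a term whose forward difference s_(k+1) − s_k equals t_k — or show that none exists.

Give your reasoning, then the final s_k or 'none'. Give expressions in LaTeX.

Compute t_(k+1)/t_k: get 3*(9*k**4 + 102*k**3 + 382*k**2 + 477*k + 20)/(9*k**3 + 39*k**2 + 13*k - 56).
Gosper form: A/B · C(k+1)/C(k) with A=3*k + 12, B=1, C=k**3 + 13*k**2/3 + 13*k/9 - 56/9.
Key eq: (3*k + 12)·f(k+1) = (1)·f(k) + (k**3 + 13*k**2/3 + 13*k/9 - 56/9).
deg f ≤ 2 (via 1,0,3).
Solve for f: f(k) = (k - 2)*(3*k + 2)/9 (degree 2 ≤ 2).
So s_k = (B(k−1)f/C)·t_k = ((k - 2)*(3*k + 2)/(9*k**3 + 39*k**2 + 13*k - 56))·t_k = 3**k*(k - 2)*(3*k + 2)*factorial(k + 3).
Δs = 3**k*(9*k**3 + 39*k**2 + 13*k - 56)*factorial(k + 3), as required.

s_k = 3^{k} \left(k - 2\right) \left(3 k + 2\right) \left(k + 3\right)!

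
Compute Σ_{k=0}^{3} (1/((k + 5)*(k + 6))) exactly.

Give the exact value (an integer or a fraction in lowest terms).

Ratio r(k) = (k + 5)/(k + 7).
Factor: A=k + 5; B=k + 7; C=1.
f must satisfy (k + 5)·f(k+1) − (k + 6)·f(k) = 1.
From deg A=1, deg B=1, deg C=0: d=1.
Match coefficients ⇒ f(k) = k/5.
So s_k = (B(k−1)f/C)·t_k = (k*(k + 6)/5)·t_k = k/(5*(k + 5)).
s_(k+1) − s_k = 1/(k**2 + 11*k + 30) = t_k.
Evaluate s at k=4 and k=0: 4/45 and 0; difference 4/45.

Σ = 4/45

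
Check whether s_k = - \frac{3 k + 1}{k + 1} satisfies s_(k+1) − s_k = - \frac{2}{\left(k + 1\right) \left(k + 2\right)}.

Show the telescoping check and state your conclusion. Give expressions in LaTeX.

Valid: the claim telescopes to t_k.

s_(k+1) = (-3*k - 4)/(k + 2)
s_(k+1) − s_k = -2/(k**2 + 3*k + 2)
(s_(k+1) − s_k) − t_k = 0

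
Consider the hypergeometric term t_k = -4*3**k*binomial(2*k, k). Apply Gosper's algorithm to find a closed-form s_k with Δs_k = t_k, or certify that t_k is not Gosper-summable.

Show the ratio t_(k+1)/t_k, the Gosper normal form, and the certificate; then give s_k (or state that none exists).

none (Gosper's algorithm certifies no s_k)

Step 1: r(k) = 6*(2*k + 1)/(k + 1).
Take A(k)=12*k + 6, B(k)=k + 1, C(k)=1.
Key eq: (12*k + 6)·f(k+1) = (k)·f(k) + (1).
deg f ≤ -1 (via 1,1,0).
Negative degree bound (-1): no f exists, t_k not Gosper-summable.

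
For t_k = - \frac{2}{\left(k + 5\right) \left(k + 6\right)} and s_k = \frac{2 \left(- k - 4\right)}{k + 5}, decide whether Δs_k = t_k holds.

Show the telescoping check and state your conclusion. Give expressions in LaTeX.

s_(k+1) = 2*(-k - 5)/(k + 6)
s_(k+1) − s_k = -2/(k**2 + 11*k + 30)
(s_(k+1) − s_k) − t_k = 0

valid (s_(k+1) − s_k reduces to t_k)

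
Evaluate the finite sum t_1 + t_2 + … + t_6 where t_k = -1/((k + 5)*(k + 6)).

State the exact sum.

Σ = -1/12

Ratio r(k) = (k + 5)/(k + 7).
A = k + 5, B = k + 7, C = 1.
Need (k + 5)·f(k+1) − (k + 6)·f(k) = 1.
Degrees (1,1,0) ⇒ d ≤ 1.
Solving with deg f ≤ 1: f(k) = k/5.
Then R = B(k−1)f/C = k*(k + 6)/5, so s_k = R(k)·t_k = -k/(5*k + 25).
s_(k+1) − s_k = -1/(k**2 + 11*k + 30) = t_k.
Sum = s_(7) − s_(1); s_(7) = -7/60, s_(1) = -1/30 ⇒ -1/12.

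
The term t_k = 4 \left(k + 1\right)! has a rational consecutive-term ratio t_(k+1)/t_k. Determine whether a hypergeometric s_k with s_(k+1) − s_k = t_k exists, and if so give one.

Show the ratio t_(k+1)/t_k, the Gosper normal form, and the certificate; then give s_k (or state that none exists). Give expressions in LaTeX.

none (Gosper's algorithm certifies no s_k)

Step 1: r(k) = k + 2.
Gosper form: A/B · C(k+1)/C(k) with A=k + 2, B=1, C=1.
Key eq: (k + 2)·f(k+1) = (1)·f(k) + (1).
Bound: deg f ≤ -1.
deg f ≤ -1 is impossible — no certificate.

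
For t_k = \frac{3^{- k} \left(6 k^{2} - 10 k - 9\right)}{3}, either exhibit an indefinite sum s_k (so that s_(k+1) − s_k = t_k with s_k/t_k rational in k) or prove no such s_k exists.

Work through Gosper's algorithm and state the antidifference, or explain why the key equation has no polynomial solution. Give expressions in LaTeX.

s_k = 3^{- k} \left(- 3 k^{2} + 2 k + 4\right)

Step 1: r(k) = (6*k**2 + 2*k - 13)/(3*(6*k**2 - 10*k - 9)).
Factor: A=1/3; B=1; C=k**2 - 5*k/3 - 3/2.
Key eq: (1/3)·f(k+1) = (1)·f(k) + (k**2 - 5*k/3 - 3/2).
d = 2 from the (0,0,2) case.
Solve for f: f(k) = -(3*k**2 - 2*k - 4)/2 (degree 2 ≤ 2).
Certificate R = B(k−1)f/C = -3*(3*k**2 - 2*k - 4)/(6*k**2 - 10*k - 9) gives s_k = (-3*k**2 + 2*k + 4)/3**k.
Check: Δs_k = (6*k**2 - 10*k - 9)/(3*3**k). ✓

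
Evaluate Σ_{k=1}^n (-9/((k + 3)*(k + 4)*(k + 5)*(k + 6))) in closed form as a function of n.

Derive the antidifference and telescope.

S(n) = n*(-n**2 - 15*n - 74)/(40*(n**3 + 15*n**2 + 74*n + 120))

The ratio is (k + 3)/(k + 7).
Gosper form: A/B · C(k+1)/C(k) with A=k + 3, B=k + 7, C=1.
Solve (k + 3)·f(k+1) − (k + 6)·f(k) = 1.
Degrees (1,1,0) ⇒ d ≤ 3.
Solve for f: f(k) = k*(k**2 + 12*k + 47)/180 (degree 3 ≤ 3).
Certificate R = B(k−1)f/C = k*(k + 6)*(k**2 + 12*k + 47)/180 gives s_k = k*(-k**2 - 12*k - 47)/(20*(k + 3)*(k + 4)*(k + 5)).
Check: Δs_k = -9/(k**4 + 18*k**3 + 119*k**2 + 342*k + 360). ✓
Σ_(k=1)^n t_k = s_(n+1) − s_(1) = ((-n**3 - 15*n**2 - 74*n - 60)/(20*(n**3 + 15*n**2 + 74*n + 120))) − (-1/40), i.e. n*(-n**2 - 15*n - 74)/(40*(n**3 + 15*n**2 + 74*n + 120)).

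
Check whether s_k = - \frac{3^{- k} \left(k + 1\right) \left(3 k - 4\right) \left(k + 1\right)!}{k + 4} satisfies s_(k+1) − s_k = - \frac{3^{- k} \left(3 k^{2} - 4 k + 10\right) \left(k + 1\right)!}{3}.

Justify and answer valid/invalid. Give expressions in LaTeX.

Invalid: residual \frac{3^{- k} \left(3 k^{3} + 8 k^{2} - 15 k + 52\right) \left(k + 1\right)!}{\left(k + 4\right) \left(k + 5\right)} ≠ 0.

s_(k+1) = -(k + 2)*(3*k - 1)*factorial(k + 2)/(3*3**k*(k + 5))
s_(k+1) − s_k = -(3*k**4 + 14*k**3 + 10*k**2 + 55*k + 44)*factorial(k + 1)/(3*3**k*(k + 4)*(k + 5))
(s_(k+1) − s_k) − t_k = (3*k**3 + 8*k**2 - 15*k + 52)*factorial(k + 1)/(3**k*(k + 4)*(k + 5))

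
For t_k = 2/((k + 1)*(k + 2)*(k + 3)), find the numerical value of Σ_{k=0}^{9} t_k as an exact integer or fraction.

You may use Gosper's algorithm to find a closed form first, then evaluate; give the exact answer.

Step 1: r(k) = (k + 1)/(k + 4).
So A=k + 1 and B=k + 4, with C=1.
Solve (k + 1)·f(k+1) − (k + 3)·f(k) = 1.
From deg A=1, deg B=1, deg C=0: d=2.
Coefficient equations give f(k) = k*(k + 3)/4.
Then R = B(k−1)f/C = k*(k + 3)**2/4, so s_k = R(k)·t_k = k*(k + 3)/(2*(k + 1)*(k + 2)).
Δs = 2/(k**3 + 6*k**2 + 11*k + 6), as required.
Telescoping: Σ = s_(10) − s_(0) = 65/132 − (0) = 65/132.

Σ = 65/132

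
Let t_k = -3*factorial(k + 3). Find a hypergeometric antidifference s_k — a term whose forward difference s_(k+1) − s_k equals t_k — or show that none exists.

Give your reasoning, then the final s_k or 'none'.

Compute t_(k+1)/t_k: get k + 4.
A = k + 4, B = 1, C = 1.
Need (k + 4)·f(k+1) − (1)·f(k) = 1.
Degrees (1,0,0) ⇒ d ≤ -1.
deg f ≤ -1 is impossible — no certificate.

none — t_k is not Gosper-summable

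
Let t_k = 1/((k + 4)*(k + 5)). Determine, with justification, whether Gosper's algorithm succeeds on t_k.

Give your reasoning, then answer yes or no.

t_(k+1)/t_k = (k + 4)/(k + 6).
So A=k + 4 and B=k + 6, with C=1.
Key eq: (k + 4)·f(k+1) = (k + 5)·f(k) + (1).
Bound: deg f ≤ 1.
Solving with deg f ≤ 1: f(k) = k/4.
So s_k = (B(k−1)f/C)·t_k = (k*(k + 5)/4)·t_k = k/(4*(k + 4)).
Δs = 1/(k**2 + 9*k + 20), as required.

Yes. s_k = k/(4*(k + 4)).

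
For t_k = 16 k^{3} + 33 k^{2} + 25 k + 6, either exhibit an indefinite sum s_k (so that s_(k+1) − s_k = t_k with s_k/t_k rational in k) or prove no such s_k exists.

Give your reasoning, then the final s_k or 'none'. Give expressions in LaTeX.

t_(k+1)/t_k = (16*k**3 + 81*k**2 + 139*k + 80)/(16*k**3 + 33*k**2 + 25*k + 6).
Normal form (A,B,C) = (1, 1, k**3 + 33*k**2/16 + 25*k/16 + 3/8).
Solve (1)·f(k+1) − (1)·f(k) = k**3 + 33*k**2/16 + 25*k/16 + 3/8.
Bound: deg f ≤ 4.
A polynomial solution: f(k) = k*(4*k**3 + 3*k**2 - 1)/16.
R(k) = B(k−1)·f(k)/C(k) = k*(4*k**3 + 3*k**2 - 1)/(16*k**3 + 33*k**2 + 25*k + 6); s_k = R·t_k = 4*k**4 + 3*k**3 - k.
Δs = 16*k**3 + 33*k**2 + 25*k + 6, as required.

s_k = 4 k^{4} + 3 k^{3} - k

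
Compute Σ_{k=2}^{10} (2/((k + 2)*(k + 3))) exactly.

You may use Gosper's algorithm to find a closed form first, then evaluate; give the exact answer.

Compute t_(k+1)/t_k: get (k + 2)/(k + 4).
Normal form (A,B,C) = (k + 2, k + 4, 1).
Set up (k + 2)·f(k+1) − (k + 3)·f(k) − (1) = 0.
d = 1 from the (1,1,0) case.
Match coefficients ⇒ f(k) = k/2.
Get s_k = R·t_k = k/(k + 2) with R(k) = B(k−1)f(k)/C(k) = k*(k + 3)/2.
Verify: 2/(k**2 + 5*k + 6) matches t_k.
Telescoping: Σ = s_(11) − s_(2) = 11/13 − (1/2) = 9/26.

Σ = 9/26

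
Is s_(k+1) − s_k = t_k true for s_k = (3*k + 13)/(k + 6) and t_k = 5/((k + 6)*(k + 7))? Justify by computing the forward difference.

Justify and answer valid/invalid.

valid (s_(k+1) − s_k reduces to t_k)

s_(k+1) = (3*k + 16)/(k + 7)
s_(k+1) − s_k = 5/(k**2 + 13*k + 42)
(s_(k+1) − s_k) − t_k = 0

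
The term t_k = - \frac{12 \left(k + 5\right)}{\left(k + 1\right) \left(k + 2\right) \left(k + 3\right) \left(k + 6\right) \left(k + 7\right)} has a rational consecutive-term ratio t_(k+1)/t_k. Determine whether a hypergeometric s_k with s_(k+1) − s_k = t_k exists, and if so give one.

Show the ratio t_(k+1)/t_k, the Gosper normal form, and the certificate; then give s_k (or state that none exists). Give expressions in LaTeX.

r(k) = (k + 1)*(k + 6)**2/((k + 4)*(k + 5)*(k + 8)) after simplifying.
Gosper form: A/B · C(k+1)/C(k) with A=k + 1, B=k + 8, C=k**3 + 14*k**2 + 65*k + 100.
Key eq: (k + 1)·f(k+1) = (k + 7)·f(k) + (k**3 + 14*k**2 + 65*k + 100).
Bound: deg f ≤ 6.
Solving with deg f ≤ 6: f(k) = k*(k + 3)*(k + 4)**2*(k + 5)**2/36.
Then R = B(k−1)f/C = k*(k + 3)*(k + 4)*(k + 7)/36, so s_k = R(k)·t_k = k*(-k**2 - 9*k - 20)/(3*(k**3 + 9*k**2 + 20*k + 12)).
Check: Δs_k = 12*(-k - 5)/(k**5 + 19*k**4 + 131*k**3 + 401*k**2 + 540*k + 252). ✓

s_k = \frac{k \left(- k^{2} - 9 k - 20\right)}{3 \left(k^{3} + 9 k^{2} + 20 k + 12\right)}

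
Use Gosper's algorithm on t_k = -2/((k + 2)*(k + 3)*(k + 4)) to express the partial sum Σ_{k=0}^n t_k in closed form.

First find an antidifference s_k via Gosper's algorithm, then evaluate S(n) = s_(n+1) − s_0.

Step 1: r(k) = (k + 2)/(k + 5).
Normal form (A,B,C) = (k + 2, k + 5, 1).
f must satisfy (k + 2)·f(k+1) − (k + 4)·f(k) = 1.
From deg A=1, deg B=1, deg C=0: d=2.
Match coefficients ⇒ f(k) = k*(k + 5)/12.
Get s_k = R·t_k = k*(-k - 5)/(6*(k + 2)*(k + 3)) with R(k) = B(k−1)f(k)/C(k) = k*(k + 4)*(k + 5)/12.
Verify: -2/(k**3 + 9*k**2 + 26*k + 24) matches t_k.
Σ_(k=0)^n t_k = s_(n+1) − s_(0) = ((-n**2 - 7*n - 6)/(6*(n**2 + 7*n + 12))) − (0), i.e. (-n**2 - 7*n - 6)/(6*(n**2 + 7*n + 12)).

S(n) = (-n**2 - 7*n - 6)/(6*(n**2 + 7*n + 12))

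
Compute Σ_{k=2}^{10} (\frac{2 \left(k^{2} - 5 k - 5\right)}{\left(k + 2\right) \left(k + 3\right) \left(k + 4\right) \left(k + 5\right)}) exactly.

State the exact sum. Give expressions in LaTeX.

Σ = -69/1820

r(k) = (k**3 - k**2 - 15*k - 18)/(k**3 + k**2 - 35*k - 30) after simplifying.
Take A(k)=k + 2, B(k)=k + 6, C(k)=k**2 - 5*k - 5.
Set up (k + 2)·f(k+1) − (k + 5)·f(k) − (k**2 - 5*k - 5) = 0.
deg f ≤ 3 (via 1,1,2).
Coefficient equations give f(k) = -k*(k**2 + 33*k + 26)/24.
Get s_k = R·t_k = k*(-k**2 - 33*k - 26)/(12*(k + 2)*(k + 3)*(k + 4)) with R(k) = B(k−1)f(k)/C(k) = -k*(k + 5)*(k**2 + 33*k + 26)/(24*(k**2 - 5*k - 5)).
Δs = 2*(k**2 - 5*k - 5)/(k**4 + 14*k**3 + 71*k**2 + 154*k + 120), as required.
Telescoping: Σ = s_(11) − s_(2) = -187/1092 − (-2/15) = -69/1820.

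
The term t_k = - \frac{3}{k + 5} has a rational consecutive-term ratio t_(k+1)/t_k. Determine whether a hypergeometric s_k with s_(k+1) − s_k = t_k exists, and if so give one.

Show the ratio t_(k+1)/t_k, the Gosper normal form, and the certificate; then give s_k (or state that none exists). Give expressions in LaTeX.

none — t_k is not Gosper-summable

Ratio r(k) = (k + 5)/(k + 6).
Factor: A=k + 5; B=k + 6; C=1.
Key eq: (k + 5)·f(k+1) = (k + 5)·f(k) + (1).
From deg A=1, deg B=1, deg C=0: d=0.
Write f(k) = c0. Then LHS − RHS = -1, requiring -1 = 0: contradictory. No certificate.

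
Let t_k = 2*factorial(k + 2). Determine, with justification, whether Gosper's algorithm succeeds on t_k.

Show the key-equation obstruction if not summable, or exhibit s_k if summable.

r(k) = k + 3 after simplifying.
Gosper form: A/B · C(k+1)/C(k) with A=k + 3, B=1, C=1.
Set up (k + 3)·f(k+1) − (1)·f(k) − (1) = 0.
Bound: deg f ≤ -1.
Bound -1 < 0, so the key equation has no polynomial solution.

No — t_k has no hypergeometric antidifference.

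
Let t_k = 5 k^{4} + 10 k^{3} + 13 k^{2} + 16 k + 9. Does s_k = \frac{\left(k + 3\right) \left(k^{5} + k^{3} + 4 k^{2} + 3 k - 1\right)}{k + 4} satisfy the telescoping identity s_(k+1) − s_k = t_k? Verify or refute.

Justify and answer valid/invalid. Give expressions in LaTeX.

s_(k+1) = (k + 4)*(3*k + (k + 1)**5 + (k + 1)**3 + 4*(k + 1)**2 + 2)/(k + 5)
s_(k+1) − s_k = (5*k**6 + 51*k**5 + 173*k**4 + 281*k**3 + 349*k**2 + 331*k + 143)/(k**2 + 9*k + 20)
(s_(k+1) − s_k) − t_k = (-4*k**5 - 30*k**4 - 52*k**3 - 64*k**2 - 70*k - 37)/(k**2 + 9*k + 20)

Invalid: residual \frac{- 4 k^{5} - 30 k^{4} - 52 k^{3} - 64 k^{2} - 70 k - 37}{k^{2} + 9 k + 20} ≠ 0.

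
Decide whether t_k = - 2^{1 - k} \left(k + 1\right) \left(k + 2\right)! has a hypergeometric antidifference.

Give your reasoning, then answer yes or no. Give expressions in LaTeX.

r(k) = (k + 2)*(k + 3)/(2*(k + 1)) after simplifying.
Factor: A=k/2 + 3/2; B=1; C=k + 1.
Solve (k/2 + 3/2)·f(k+1) − (1)·f(k) = k + 1.
d = 0 from the (1,0,1) case.
Solve for f: f(k) = 2 (degree 0 ≤ 0).
Certificate R = B(k−1)f/C = 2/(k + 1) gives s_k = -2**(2 - k)*factorial(k + 2).
Δs = -2**(1 - k)*(k + 1)*factorial(k + 2), as required.

Yes. s_k = - 2^{2 - k} \left(k + 2\right)!.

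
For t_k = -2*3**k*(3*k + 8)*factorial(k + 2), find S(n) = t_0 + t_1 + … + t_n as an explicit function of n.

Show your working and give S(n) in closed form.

Step 1: r(k) = 3*(k + 3)*(3*k + 11)/(3*k + 8).
Take A(k)=3*k + 9, B(k)=1, C(k)=k + 8/3.
f must satisfy (3*k + 9)·f(k+1) − (1)·f(k) = k + 8/3.
Bound: deg f ≤ 0.
A polynomial solution: f(k) = 1/3.
Get s_k = R·t_k = -2*3**k*factorial(k + 2) with R(k) = B(k−1)f(k)/C(k) = 1/(3*k + 8).
Verify: -2*3**k*(3*k + 8)*factorial(k + 2) matches t_k.
s_(n+1) = -6*3**n*factorial(n + 3) and s_(0) = -4, so S(n) = -6*3**n*factorial(n + 3) + 4.

S(n) = -6*3**n*factorial(n + 3) + 4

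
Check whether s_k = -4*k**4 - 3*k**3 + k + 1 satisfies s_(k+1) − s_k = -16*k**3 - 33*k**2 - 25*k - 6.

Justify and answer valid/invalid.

s_(k+1) = k - 4*(k + 1)**4 - 3*(k + 1)**3 + 2
s_(k+1) − s_k = -16*k**3 - 33*k**2 - 25*k - 6
(s_(k+1) − s_k) − t_k = 0

valid; difference matches t_k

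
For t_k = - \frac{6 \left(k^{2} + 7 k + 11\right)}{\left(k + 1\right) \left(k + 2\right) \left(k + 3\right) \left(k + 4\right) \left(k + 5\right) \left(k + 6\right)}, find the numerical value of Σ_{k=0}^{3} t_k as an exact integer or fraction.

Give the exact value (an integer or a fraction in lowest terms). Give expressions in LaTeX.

r(k) = (k + 1)*(7*k + (k + 1)**2 + 18)/((k + 7)*(k**2 + 7*k + 11)) after simplifying.
Gosper form: A/B · C(k+1)/C(k) with A=k + 1, B=k + 7, C=k**2 + 7*k + 11.
Key eq: (k + 1)·f(k+1) = (k + 6)·f(k) + (k**2 + 7*k + 11).
Bound: deg f ≤ 5.
A polynomial solution: f(k) = k*(k + 2)*(k + 4)*(k**2 + 9*k + 23)/45.
Certificate R = B(k−1)f/C = k*(k + 2)*(k + 4)*(k + 6)*(k**2 + 9*k + 23)/(45*(k**2 + 7*k + 11)) gives s_k = 2*k*(-k**2 - 9*k - 23)/(15*(k**3 + 9*k**2 + 23*k + 15)).
s_(k+1) − s_k = 6*(-k**2 - 7*k - 11)/(k**6 + 21*k**5 + 175*k**4 + 735*k**3 + 1624*k**2 + 1764*k + 720) = t_k.
Evaluate s at k=4 and k=0: -8/63 and 0; difference -8/63.

Σ = -8/63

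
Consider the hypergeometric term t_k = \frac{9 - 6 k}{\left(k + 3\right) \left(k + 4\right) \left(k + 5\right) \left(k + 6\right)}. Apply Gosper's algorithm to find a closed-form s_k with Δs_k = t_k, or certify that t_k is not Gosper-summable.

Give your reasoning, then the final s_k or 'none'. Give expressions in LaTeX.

r(k) = (k + 3)*(2*k - 1)/((k + 7)*(2*k - 3)) after simplifying.
A = k + 3, B = k + 7, C = k - 3/2.
Key eq: (k + 3)·f(k+1) = (k + 6)·f(k) + (k - 3/2).
From deg A=1, deg B=1, deg C=1: d=3.
Solving with deg f ≤ 3: f(k) = -k/2.
So s_k = (B(k−1)f/C)·t_k = (-k*(k + 6)/(2*k - 3))·t_k = 3*k/((k + 3)*(k + 4)*(k + 5)).
Δs = 3*(3 - 2*k)/(k**4 + 18*k**3 + 119*k**2 + 342*k + 360), as required.

s_k = \frac{3 k}{\left(k + 3\right) \left(k + 4\right) \left(k + 5\right)}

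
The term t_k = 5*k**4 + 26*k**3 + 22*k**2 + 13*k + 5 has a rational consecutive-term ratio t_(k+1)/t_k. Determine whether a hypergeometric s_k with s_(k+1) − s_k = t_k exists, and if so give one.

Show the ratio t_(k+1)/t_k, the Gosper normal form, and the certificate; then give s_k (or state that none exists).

r(k) = (5*k**4 + 46*k**3 + 130*k**2 + 155*k + 71)/(5*k**4 + 26*k**3 + 22*k**2 + 13*k + 5) after simplifying.
Factor: A=1; B=1; C=k**4 + 26*k**3/5 + 22*k**2/5 + 13*k/5 + 1.
f must satisfy (1)·f(k+1) − (1)·f(k) = k**4 + 26*k**3/5 + 22*k**2/5 + 13*k/5 + 1.
deg f ≤ 5 (via 0,0,4).
Coefficient equations give f(k) = k*(k**4 + 4*k**3 - 4*k**2 + 2*k + 2)/5.
R(k) = B(k−1)·f(k)/C(k) = k*(k**4 + 4*k**3 - 4*k**2 + 2*k + 2)/(5*k**4 + 26*k**3 + 22*k**2 + 13*k + 5); s_k = R·t_k = k*(k**4 + 4*k**3 - 4*k**2 + 2*k + 2).
Verify: 5*k**4 + 26*k**3 + 22*k**2 + 13*k + 5 matches t_k.

s_k = k*(k**4 + 4*k**3 - 4*k**2 + 2*k + 2)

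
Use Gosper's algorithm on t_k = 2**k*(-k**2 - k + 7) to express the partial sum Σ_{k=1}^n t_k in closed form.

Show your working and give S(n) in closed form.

S(n) = -2*2**n*n**2 + 2*2**n*n + 10*2**n - 10

The ratio is 2*(k**2 + 3*k - 5)/(k**2 + k - 7).
Normal form (A,B,C) = (2, 1, k**2 + k - 7).
Key eq: (2)·f(k+1) = (1)·f(k) + (k**2 + k - 7).
Degrees (0,0,2) ⇒ d ≤ 2.
Solve for f: f(k) = k**2 - 3*k - 3 (degree 2 ≤ 2).
Then R = B(k−1)f/C = (k**2 - 3*k - 3)/(k**2 + k - 7), so s_k = R(k)·t_k = 2**k*(-k**2 + 3*k + 3).
Verify: 2**k*(-k**2 - k + 7) matches t_k.
Evaluate: s_(n+1) = 2**(n + 1)*(-n**2 + n + 5); subtract s_(1) = 10 ⇒ S(n) = -2*2**n*n**2 + 2*2**n*n + 10*2**n - 10.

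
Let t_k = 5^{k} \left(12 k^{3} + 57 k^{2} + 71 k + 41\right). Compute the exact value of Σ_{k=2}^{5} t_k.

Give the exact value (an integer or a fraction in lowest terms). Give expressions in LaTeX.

t_(k+1)/t_k = 5*(12*k**3 + 93*k**2 + 221*k + 181)/(12*k**3 + 57*k**2 + 71*k + 41).
So A=5 and B=1, with C=k**3 + 19*k**2/4 + 71*k/12 + 41/12.
f must satisfy (5)·f(k+1) − (1)·f(k) = k**3 + 19*k**2/4 + 71*k/12 + 41/12.
From deg A=0, deg B=0, deg C=3: d=3.
Solving with deg f ≤ 3: f(k) = (3*k**3 + 3*k**2 - k + 4)/12.
So s_k = (B(k−1)f/C)·t_k = ((3*k**3 + 3*k**2 - k + 4)/(12*k**3 + 57*k**2 + 71*k + 41))·t_k = 5**k*(3*k**3 + 3*k**2 - k + 4).
s_(k+1) − s_k = 5**k*(12*k**3 + 57*k**2 + 71*k + 41) = t_k.
Telescoping: Σ = s_(6) − s_(2) = 11781250 − (950) = 11780300.

Σ = 11780300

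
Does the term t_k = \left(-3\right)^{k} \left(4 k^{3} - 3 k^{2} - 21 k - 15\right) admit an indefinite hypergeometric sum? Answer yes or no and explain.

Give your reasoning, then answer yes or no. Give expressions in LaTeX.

Yes. s_k = \left(-3\right)^{k} k \left(- k^{2} + 3 k + 3\right).

r(k) = 3*(-4*k**3 - 9*k**2 + 15*k + 35)/(4*k**3 - 3*k**2 - 21*k - 15) after simplifying.
Gosper form: A/B · C(k+1)/C(k) with A=-3, B=1, C=k**3 - 3*k**2/4 - 21*k/4 - 15/4.
Key eq: (-3)·f(k+1) = (1)·f(k) + (k**3 - 3*k**2/4 - 21*k/4 - 15/4).
Bound: deg f ≤ 3.
A polynomial solution: f(k) = -k*(k**2 - 3*k - 3)/4.
R(k) = B(k−1)·f(k)/C(k) = -k*(k**2 - 3*k - 3)/(4*k**3 - 3*k**2 - 21*k - 15); s_k = R·t_k = (-3)**k*k*(-k**2 + 3*k + 3).
s_(k+1) − s_k = (-3)**k*(4*k**3 - 3*k**2 - 21*k - 15) = t_k.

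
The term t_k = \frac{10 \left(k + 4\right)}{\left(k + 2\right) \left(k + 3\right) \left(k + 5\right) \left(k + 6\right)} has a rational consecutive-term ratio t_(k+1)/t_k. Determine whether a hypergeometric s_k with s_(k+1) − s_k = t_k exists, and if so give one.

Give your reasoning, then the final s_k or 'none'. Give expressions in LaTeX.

The ratio is (k + 2)*(k + 5)**2/((k + 4)**2*(k + 7)).
A = k + 2, B = k + 7, C = k**2 + 8*k + 16.
f must satisfy (k + 2)·f(k+1) − (k + 6)·f(k) = k**2 + 8*k + 16.
From deg A=1, deg B=1, deg C=2: d=4.
Match coefficients ⇒ f(k) = k*(k + 3)*(k + 4)*(k + 7)/20.
Certificate R = B(k−1)f/C = k*(k + 3)*(k + 6)*(k + 7)/(20*(k + 4)) gives s_k = k*(k + 7)/(2*(k**2 + 7*k + 10)).
Δs = 10*(k + 4)/(k**4 + 16*k**3 + 91*k**2 + 216*k + 180), as required.

s_k = \frac{k \left(k + 7\right)}{2 \left(k^{2} + 7 k + 10\right)}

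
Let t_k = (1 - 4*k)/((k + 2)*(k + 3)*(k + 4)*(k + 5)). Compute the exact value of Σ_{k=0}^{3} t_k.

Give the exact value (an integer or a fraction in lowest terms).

Σ = -5/336

r(k) = (k + 2)*(4*k + 3)/((k + 6)*(4*k - 1)) after simplifying.
Take A(k)=k + 2, B(k)=k + 6, C(k)=k - 1/4.
Need (k + 2)·f(k+1) − (k + 5)·f(k) = k - 1/4.
Degrees (1,1,1) ⇒ d ≤ 3.
Solving with deg f ≤ 3: f(k) = k*(k - 2)*(k + 11)/96.
Get s_k = R·t_k = k*(-k**2 - 9*k + 22)/(24*(k + 2)*(k + 3)*(k + 4)) with R(k) = B(k−1)f(k)/C(k) = k*(k - 2)*(k + 5)*(k + 11)/(24*(4*k - 1)).
Δs = (1 - 4*k)/(k**4 + 14*k**3 + 71*k**2 + 154*k + 120), as required.
Sum = s_(4) − s_(0); s_(4) = -5/336, s_(0) = 0 ⇒ -5/336.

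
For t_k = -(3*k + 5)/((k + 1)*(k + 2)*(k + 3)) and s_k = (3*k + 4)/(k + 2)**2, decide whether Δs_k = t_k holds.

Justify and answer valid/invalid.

Invalid: residual 2*(3*k**2 + 12*k + 11)/(k**5 + 11*k**4 + 47*k**3 + 97*k**2 + 96*k + 36) ≠ 0.

s_(k+1) = (3*k + 7)/(k + 3)**2
s_(k+1) − s_k = (-3*k**2 - 11*k - 8)/(k**4 + 10*k**3 + 37*k**2 + 60*k + 36)
(s_(k+1) − s_k) − t_k = 2*(3*k**2 + 12*k + 11)/(k**5 + 11*k**4 + 47*k**3 + 97*k**2 + 96*k + 36)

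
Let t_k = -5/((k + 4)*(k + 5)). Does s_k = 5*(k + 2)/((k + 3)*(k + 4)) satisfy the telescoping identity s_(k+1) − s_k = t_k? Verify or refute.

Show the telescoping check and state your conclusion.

Invalid: residual 10/(k**3 + 12*k**2 + 47*k + 60) ≠ 0.

s_(k+1) = 5*(k + 3)/((k + 4)*(k + 5))
s_(k+1) − s_k = 5*(-k - 1)/(k**3 + 12*k**2 + 47*k + 60)
(s_(k+1) − s_k) − t_k = 10/(k**3 + 12*k**2 + 47*k + 60)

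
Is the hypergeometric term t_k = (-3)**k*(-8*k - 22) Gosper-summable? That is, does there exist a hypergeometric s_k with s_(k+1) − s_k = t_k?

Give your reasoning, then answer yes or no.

Yes. s_k = 2*(-3)**k*(k + 2).

Ratio r(k) = 3*(-4*k - 15)/(4*k + 11).
A = -3, B = 1, C = k + 11/4.
Set up (-3)·f(k+1) − (1)·f(k) − (k + 11/4) = 0.
d = 1 from the (0,0,1) case.
Match coefficients ⇒ f(k) = -(k + 2)/4.
R(k) = B(k−1)·f(k)/C(k) = -(k + 2)/(4*k + 11); s_k = R·t_k = 2*(-3)**k*(k + 2).
Verify: (-3)**k*(-8*k - 22) matches t_k.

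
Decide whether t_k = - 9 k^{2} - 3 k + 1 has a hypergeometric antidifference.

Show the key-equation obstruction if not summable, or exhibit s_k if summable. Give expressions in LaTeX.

Yes. s_k = k \left(- 3 k^{2} + 3 k + 1\right).

r(k) = (9*k**2 + 21*k + 11)/(9*k**2 + 3*k - 1) after simplifying.
So A=1 and B=1, with C=k**2 + k/3 - 1/9.
Set up (1)·f(k+1) − (1)·f(k) − (k**2 + k/3 - 1/9) = 0.
deg f ≤ 3 (via 0,0,2).
Solve for f: f(k) = k*(3*k**2 - 3*k - 1)/9 (degree 3 ≤ 3).
Then R = B(k−1)f/C = k*(3*k**2 - 3*k - 1)/(9*k**2 + 3*k - 1), so s_k = R(k)·t_k = k*(-3*k**2 + 3*k + 1).
Verify: -9*k**2 - 3*k + 1 matches t_k.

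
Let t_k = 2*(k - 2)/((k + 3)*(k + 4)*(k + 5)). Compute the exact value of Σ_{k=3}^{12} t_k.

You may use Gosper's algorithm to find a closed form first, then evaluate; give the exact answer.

Σ = 55/816

t_(k+1)/t_k = (k - 1)*(k + 3)/((k - 2)*(k + 6)).
Factor: A=k + 3; B=k + 6; C=k - 2.
f must satisfy (k + 3)·f(k+1) − (k + 5)·f(k) = k - 2.
Degrees (1,1,1) ⇒ d ≤ 2.
Solving with deg f ≤ 2: f(k) = k*(k - 17)/24.
R(k) = B(k−1)·f(k)/C(k) = k*(k - 17)*(k + 5)/(24*(k - 2)); s_k = R·t_k = k*(k - 17)/(12*(k + 3)*(k + 4)).
Verify: 2*(k - 2)/(k**3 + 12*k**2 + 47*k + 60) matches t_k.
Evaluate s at k=13 and k=3: -13/816 and -1/12; difference 55/816.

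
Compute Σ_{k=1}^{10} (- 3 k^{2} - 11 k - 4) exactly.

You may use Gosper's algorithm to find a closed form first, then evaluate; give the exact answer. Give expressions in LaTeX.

The ratio is (3*k**2 + 17*k + 18)/(3*k**2 + 11*k + 4).
Gosper form: A/B · C(k+1)/C(k) with A=1, B=1, C=k**2 + 11*k/3 + 4/3.
f must satisfy (1)·f(k+1) − (1)·f(k) = k**2 + 11*k/3 + 4/3.
d = 3 from the (0,0,2) case.
Solve for f: f(k) = k*(k**2 + 4*k - 1)/3 (degree 3 ≤ 3).
R(k) = B(k−1)·f(k)/C(k) = k*(k**2 + 4*k - 1)/(3*k**2 + 11*k + 4); s_k = R·t_k = k*(-k**2 - 4*k + 1).
Δs = -3*k**2 - 11*k - 4, as required.
Sum = s_(11) − s_(1); s_(11) = -1804, s_(1) = -4 ⇒ -1800.

Σ = -1800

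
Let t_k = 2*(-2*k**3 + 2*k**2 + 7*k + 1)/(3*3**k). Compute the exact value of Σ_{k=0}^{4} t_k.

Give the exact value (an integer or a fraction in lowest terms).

t_(k+1)/t_k = (2*k**3 + 4*k**2 - 5*k - 8)/(3*(2*k**3 - 2*k**2 - 7*k - 1)).
Factor: A=1/3; B=1; C=k**3 - k**2 - 7*k/2 - 1/2.
f must satisfy (1/3)·f(k+1) − (1)·f(k) = k**3 - k**2 - 7*k/2 - 1/2.
Degrees (0,0,3) ⇒ d ≤ 3.
A polynomial solution: f(k) = -3*(2*k**3 + k**2 - 3*k - 1)/4.
Get s_k = R·t_k = (2*k**3 + k**2 - 3*k - 1)/3**k with R(k) = B(k−1)f(k)/C(k) = -3*(2*k**3 + k**2 - 3*k - 1)/(2*(2*k**3 - 2*k**2 - 7*k - 1)).
s_(k+1) − s_k = 2*(-2*k**3 + 2*k**2 + 7*k + 1)/(3*3**k) = t_k.
Telescoping: Σ = s_(5) − s_(0) = 259/243 − (-1) = 502/243.

Σ = 502/243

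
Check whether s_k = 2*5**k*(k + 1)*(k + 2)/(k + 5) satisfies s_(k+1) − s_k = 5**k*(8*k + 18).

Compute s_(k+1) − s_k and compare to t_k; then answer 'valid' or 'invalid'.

Invalid: residual 24*5**k*(-k**2 - 7*k - 11)/(k**2 + 11*k + 30) ≠ 0.

s_(k+1) = 10*5**k*(k + 2)*(k + 3)/(k + 6)
s_(k+1) − s_k = 5**k*(8*k**3 + 82*k**2 + 270*k + 276)/(k**2 + 11*k + 30)
(s_(k+1) − s_k) − t_k = 24*5**k*(-k**2 - 7*k - 11)/(k**2 + 11*k + 30)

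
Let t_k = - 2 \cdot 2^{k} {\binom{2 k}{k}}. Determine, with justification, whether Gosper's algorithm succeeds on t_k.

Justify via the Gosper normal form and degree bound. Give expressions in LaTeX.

Step 1: r(k) = 4*(2*k + 1)/(k + 1).
A = 8*k + 4, B = k + 1, C = 1.
f must satisfy (8*k + 4)·f(k+1) − (k)·f(k) = 1.
d = -1 from the (1,1,0) case.
Negative degree bound (-1): no f exists, t_k not Gosper-summable.

No; the degree bound rules out any f.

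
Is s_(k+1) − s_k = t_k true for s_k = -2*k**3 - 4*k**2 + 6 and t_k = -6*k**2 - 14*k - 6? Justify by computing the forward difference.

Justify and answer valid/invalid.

valid (s_(k+1) − s_k reduces to t_k)

s_(k+1) = 2*k*(-k**2 - 5*k - 7)
s_(k+1) − s_k = -6*k**2 - 14*k - 6
(s_(k+1) − s_k) − t_k = 0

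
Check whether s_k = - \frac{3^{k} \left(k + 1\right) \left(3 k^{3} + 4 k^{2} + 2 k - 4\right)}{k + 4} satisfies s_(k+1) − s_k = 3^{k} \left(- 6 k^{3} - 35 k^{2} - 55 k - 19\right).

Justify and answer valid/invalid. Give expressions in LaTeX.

Invalid: residual \frac{3^{k + 1} \left(6 k^{4} + 56 k^{3} + 191 k^{2} + 237 k + 80\right)}{k^{2} + 9 k + 20} ≠ 0.

s_(k+1) = 3**(k + 1)*(-3*k**4 - 19*k**3 - 45*k**2 - 43*k - 10)/(k + 5)
s_(k+1) − s_k = 3**k*(-6*k**5 - 71*k**4 - 322*k**3 - 641*k**2 - 560*k - 140)/(k**2 + 9*k + 20)
(s_(k+1) − s_k) − t_k = 3**(k + 1)*(6*k**4 + 56*k**3 + 191*k**2 + 237*k + 80)/(k**2 + 9*k + 20)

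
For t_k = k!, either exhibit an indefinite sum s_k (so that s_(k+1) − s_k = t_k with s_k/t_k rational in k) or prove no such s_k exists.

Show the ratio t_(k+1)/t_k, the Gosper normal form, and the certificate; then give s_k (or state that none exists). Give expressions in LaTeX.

The ratio is k + 1.
Factor: A=k + 1; B=1; C=1.
f must satisfy (k + 1)·f(k+1) − (1)·f(k) = 1.
d = -1 from the (1,0,0) case.
d = -1 < 0 ⇒ no nonzero polynomial f; not summable.

not Gosper-summable; s_k does not exist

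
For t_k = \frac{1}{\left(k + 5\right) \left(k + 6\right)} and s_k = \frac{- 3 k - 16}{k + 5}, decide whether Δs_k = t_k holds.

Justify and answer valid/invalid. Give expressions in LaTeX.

Valid — Δs_k = t_k.

s_(k+1) = (-3*k - 19)/(k + 6)
s_(k+1) − s_k = 1/(k**2 + 11*k + 30)
(s_(k+1) − s_k) − t_k = 0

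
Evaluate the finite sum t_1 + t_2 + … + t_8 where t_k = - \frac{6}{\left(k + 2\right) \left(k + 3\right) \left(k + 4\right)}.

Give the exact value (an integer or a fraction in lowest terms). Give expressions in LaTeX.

Step 1: r(k) = (k + 2)/(k + 5).
Take A(k)=k + 2, B(k)=k + 5, C(k)=1.
Key eq: (k + 2)·f(k+1) = (k + 4)·f(k) + (1).
Degrees (1,1,0) ⇒ d ≤ 2.
Solve for f: f(k) = k*(k + 5)/12 (degree 2 ≤ 2).
So s_k = (B(k−1)f/C)·t_k = (k*(k + 4)*(k + 5)/12)·t_k = k*(-k - 5)/(2*(k + 2)*(k + 3)).
s_(k+1) − s_k = -6/(k**3 + 9*k**2 + 26*k + 24) = t_k.
Σ_(k=1)^(8) t_k = s_(9) − s_(1) = -21/44 − (-1/4) = -5/22.

Σ = -5/22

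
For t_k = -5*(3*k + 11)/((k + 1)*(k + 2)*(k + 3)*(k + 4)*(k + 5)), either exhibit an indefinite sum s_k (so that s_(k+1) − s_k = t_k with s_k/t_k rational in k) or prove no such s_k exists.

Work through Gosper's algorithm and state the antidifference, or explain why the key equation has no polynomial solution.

r(k) = (k + 1)*(3*k + 14)/((k + 6)*(3*k + 11)) after simplifying.
So A=k + 1 and B=k + 6, with C=k + 11/3.
Need (k + 1)·f(k+1) − (k + 5)·f(k) = k + 11/3.
d = 4 from the (1,1,1) case.
Solving with deg f ≤ 4: f(k) = k*(k + 3)*(k**2 + 7*k + 14)/24.
Certificate R = B(k−1)f/C = k*(k + 3)*(k + 5)*(k**2 + 7*k + 14)/(8*(3*k + 11)) gives s_k = 5*k*(-k**2 - 7*k - 14)/(8*(k**3 + 7*k**2 + 14*k + 8)).
Check: Δs_k = 5*(-3*k - 11)/(k**5 + 15*k**4 + 85*k**3 + 225*k**2 + 274*k + 120). ✓

s_k = 5*k*(-k**2 - 7*k - 14)/(8*(k**3 + 7*k**2 + 14*k + 8))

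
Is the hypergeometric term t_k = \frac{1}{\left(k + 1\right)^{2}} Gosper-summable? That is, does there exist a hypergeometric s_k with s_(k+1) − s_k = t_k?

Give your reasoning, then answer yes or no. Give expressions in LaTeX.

r(k) = (k + 1)**2/(k + 2)**2 after simplifying.
Factor: A=k**2 + 2*k + 1; B=k**2 + 4*k + 4; C=1.
Key eq: (k**2 + 2*k + 1)·f(k+1) = (k**2 + 2*k + 1)·f(k) + (1).
From deg A=2, deg B=2, deg C=0: d=0.
Write f(k) = c0. Then LHS − RHS = -1, requiring -1 = 0: contradictory. No certificate.

No — key equation has no polynomial f.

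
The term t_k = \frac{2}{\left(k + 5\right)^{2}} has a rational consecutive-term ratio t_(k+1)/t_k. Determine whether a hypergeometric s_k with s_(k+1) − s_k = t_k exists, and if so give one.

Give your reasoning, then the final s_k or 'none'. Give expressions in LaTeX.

The ratio is (k + 5)**2/(k + 6)**2.
Take A(k)=k**2 + 10*k + 25, B(k)=k**2 + 12*k + 36, C(k)=1.
Key eq: (k**2 + 10*k + 25)·f(k+1) = (k**2 + 10*k + 25)·f(k) + (1).
deg f ≤ 0 (via 2,2,0).
f = c0 ⇒ A·f(k+1) − B(k−1)·f(k) − C = -1. The system {-1 = 0} is inconsistent; no antidifference.

not Gosper-summable; s_k does not exist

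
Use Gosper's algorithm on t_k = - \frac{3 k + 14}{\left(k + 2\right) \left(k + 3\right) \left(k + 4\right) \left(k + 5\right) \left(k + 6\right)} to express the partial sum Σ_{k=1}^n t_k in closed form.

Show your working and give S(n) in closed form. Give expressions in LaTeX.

Ratio r(k) = (k + 2)*(3*k + 17)/((k + 7)*(3*k + 14)).
Take A(k)=k + 2, B(k)=k + 7, C(k)=k + 14/3.
f must satisfy (k + 2)·f(k+1) − (k + 6)·f(k) = k + 14/3.
From deg A=1, deg B=1, deg C=1: d=4.
A polynomial solution: f(k) = k*(k + 4)*(k**2 + 10*k + 31)/90.
R(k) = B(k−1)·f(k)/C(k) = k*(k + 4)*(k + 6)*(k**2 + 10*k + 31)/(30*(3*k + 14)); s_k = R·t_k = k*(-k**2 - 10*k - 31)/(30*(k**3 + 10*k**2 + 31*k + 30)).
Verify: (-3*k - 14)/(k**5 + 20*k**4 + 155*k**3 + 580*k**2 + 1044*k + 720) matches t_k.
Evaluate: s_(n+1) = (-n**3 - 13*n**2 - 54*n - 42)/(30*(n**3 + 13*n**2 + 54*n + 72)); subtract s_(1) = -7/360 ⇒ S(n) = n*(-n**2 - 13*n - 54)/(72*(n**3 + 13*n**2 + 54*n + 72)).

S(n) = \frac{n \left(- n^{2} - 13 n - 54\right)}{72 \left(n^{3} + 13 n^{2} + 54 n + 72\right)}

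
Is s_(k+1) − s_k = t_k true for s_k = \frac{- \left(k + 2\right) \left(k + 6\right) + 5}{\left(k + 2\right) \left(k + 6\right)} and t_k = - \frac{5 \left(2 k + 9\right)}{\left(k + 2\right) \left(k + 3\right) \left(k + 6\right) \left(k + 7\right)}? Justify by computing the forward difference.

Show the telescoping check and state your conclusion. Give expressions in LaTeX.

s_(k+1) = (-(k + 3)*(k + 7) + 5)/((k + 3)*(k + 7))
s_(k+1) − s_k = 5*(-2*k - 9)/(k**4 + 18*k**3 + 113*k**2 + 288*k + 252)
(s_(k+1) − s_k) − t_k = 0

valid; difference matches t_k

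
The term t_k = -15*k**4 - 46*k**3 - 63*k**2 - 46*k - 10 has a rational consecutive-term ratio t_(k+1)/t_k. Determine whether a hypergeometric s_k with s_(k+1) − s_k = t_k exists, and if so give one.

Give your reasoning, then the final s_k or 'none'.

s_k = k*(-3*k**4 - 4*k**3 - 3*k**2 - 3*k + 3)

Step 1: r(k) = (15*k**4 + 106*k**3 + 291*k**2 + 370*k + 180)/(15*k**4 + 46*k**3 + 63*k**2 + 46*k + 10).
Take A(k)=1, B(k)=1, C(k)=k**4 + 46*k**3/15 + 21*k**2/5 + 46*k/15 + 2/3.
Solve (1)·f(k+1) − (1)·f(k) = k**4 + 46*k**3/15 + 21*k**2/5 + 46*k/15 + 2/3.
From deg A=0, deg B=0, deg C=4: d=5.
Coefficient equations give f(k) = k*(3*k**4 + 4*k**3 + 3*k**2 + 3*k - 3)/15.
Get s_k = R·t_k = k*(-3*k**4 - 4*k**3 - 3*k**2 - 3*k + 3) with R(k) = B(k−1)f(k)/C(k) = k*(3*k**4 + 4*k**3 + 3*k**2 + 3*k - 3)/(15*k**4 + 46*k**3 + 63*k**2 + 46*k + 10).
Check: Δs_k = -15*k**4 - 46*k**3 - 63*k**2 - 46*k - 10. ✓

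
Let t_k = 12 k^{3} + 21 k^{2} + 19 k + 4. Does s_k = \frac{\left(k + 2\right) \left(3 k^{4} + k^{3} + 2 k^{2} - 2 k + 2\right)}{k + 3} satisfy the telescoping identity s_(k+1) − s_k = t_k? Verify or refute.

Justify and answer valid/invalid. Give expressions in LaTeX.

s_(k+1) = (k + 3)*(-2*k + 3*(k + 1)**4 + (k + 1)**3 + 2*(k + 1)**2)/(k + 4)
s_(k+1) − s_k = (12*k**5 + 96*k**4 + 254*k**3 + 309*k**2 + 193*k + 38)/(k**2 + 7*k + 12)
(s_(k+1) − s_k) − t_k = (-9*k**4 - 56*k**3 - 80*k**2 - 63*k - 10)/(k**2 + 7*k + 12)

Invalid: residual \frac{- 9 k^{4} - 56 k^{3} - 80 k^{2} - 63 k - 10}{k^{2} + 7 k + 12} ≠ 0.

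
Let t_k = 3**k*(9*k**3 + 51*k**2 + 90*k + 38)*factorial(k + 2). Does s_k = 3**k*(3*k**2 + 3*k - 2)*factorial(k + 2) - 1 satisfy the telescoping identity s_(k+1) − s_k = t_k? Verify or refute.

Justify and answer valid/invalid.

Valid: the claim telescopes to t_k.

s_(k+1) = 3**(k + 1)*(3*k + 3*(k + 1)**2 + 1)*factorial(k + 3) - 1
s_(k+1) − s_k = 3**k*(9*k**3 + 51*k**2 + 90*k + 38)*factorial(k + 2)
(s_(k+1) − s_k) − t_k = 0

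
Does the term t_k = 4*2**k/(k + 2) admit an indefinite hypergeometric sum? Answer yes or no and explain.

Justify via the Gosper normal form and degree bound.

Step 1: r(k) = 2*(k + 2)/(k + 3).
Normal form (A,B,C) = (2*k + 4, k + 3, 1).
f must satisfy (2*k + 4)·f(k+1) − (k + 2)·f(k) = 1.
From deg A=1, deg B=1, deg C=0: d=-1.
d = -1 < 0 ⇒ no nonzero polynomial f; not summable.

No — t_k has no hypergeometric antidifference.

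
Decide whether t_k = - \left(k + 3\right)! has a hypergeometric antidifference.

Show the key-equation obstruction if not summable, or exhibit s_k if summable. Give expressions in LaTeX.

Ratio r(k) = k + 4.
Gosper form: A/B · C(k+1)/C(k) with A=k + 4, B=1, C=1.
Key eq: (k + 4)·f(k+1) = (1)·f(k) + (1).
From deg A=1, deg B=0, deg C=0: d=-1.
Bound -1 < 0, so the key equation has no polynomial solution.

No — negative degree bound, so no certificate f.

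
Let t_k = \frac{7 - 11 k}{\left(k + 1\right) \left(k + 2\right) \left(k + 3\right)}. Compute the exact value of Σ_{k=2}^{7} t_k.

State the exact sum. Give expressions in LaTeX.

Compute t_(k+1)/t_k: get (k + 1)*(11*k + 4)/((k + 4)*(11*k - 7)).
So A=k + 1 and B=k + 4, with C=k - 7/11.
Key eq: (k + 1)·f(k+1) = (k + 3)·f(k) + (k - 7/11).
Bound: deg f ≤ 2.
Match coefficients ⇒ f(k) = k*(k - 8)/11.
Certificate R = B(k−1)f/C = k*(k - 8)*(k + 3)/(11*k - 7) gives s_k = k*(8 - k)/((k + 1)*(k + 2)).
Δs = (7 - 11*k)/(k**3 + 6*k**2 + 11*k + 6), as required.
Evaluate s at k=8 and k=2: 0 and 1; difference -1.

Σ = -1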